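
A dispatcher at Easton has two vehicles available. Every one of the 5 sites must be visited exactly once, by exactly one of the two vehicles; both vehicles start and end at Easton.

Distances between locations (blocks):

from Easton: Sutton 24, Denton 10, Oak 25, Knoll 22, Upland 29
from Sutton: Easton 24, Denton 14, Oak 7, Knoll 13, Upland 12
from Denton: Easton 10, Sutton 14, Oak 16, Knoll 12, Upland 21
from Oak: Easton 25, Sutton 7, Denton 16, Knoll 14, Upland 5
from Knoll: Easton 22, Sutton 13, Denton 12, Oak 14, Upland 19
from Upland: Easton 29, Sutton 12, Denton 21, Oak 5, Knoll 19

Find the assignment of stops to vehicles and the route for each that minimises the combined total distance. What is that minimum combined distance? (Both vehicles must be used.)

96 blocks — the smallest possible combined total.

Check every non-empty split of the stops between the two vehicles; for each half take its own optimal tour:
  {Sutton} + {Denton, Oak, Knoll, Upland}: 48 + 70 = 118
  {Denton} + {Sutton, Oak, Knoll, Upland}: 20 + 76 = 96
  {Sutton, Denton} + {Oak, Knoll, Upland}: 48 + 70 = 118
  {Oak} + {Sutton, Denton, Knoll, Upland}: 50 + 76 = 126
  {Sutton, Oak} + {Denton, Knoll, Upland}: 56 + 70 = 126
  {Denton, Oak} + {Sutton, Knoll, Upland}: 51 + 76 = 127
  … (15 splits in total)
Best: vehicle 1 Easton → Denton → Easton = 20; vehicle 2 Easton → Knoll → Sutton → Oak → Upland → Easton = 76; combined 96.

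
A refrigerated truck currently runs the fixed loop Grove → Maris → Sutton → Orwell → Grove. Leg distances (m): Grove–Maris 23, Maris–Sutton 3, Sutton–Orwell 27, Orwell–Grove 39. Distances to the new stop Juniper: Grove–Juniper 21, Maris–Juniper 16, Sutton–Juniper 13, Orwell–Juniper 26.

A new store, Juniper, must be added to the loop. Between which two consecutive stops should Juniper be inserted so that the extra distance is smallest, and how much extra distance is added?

Insertion cost between consecutive stops i–j is d(i,Juniper) + d(Juniper,j) − d(i,j):
  between Grove and Maris: 21 + 16 − 23 = 14
  between Maris and Sutton: 16 + 13 − 3 = 26
  between Sutton and Orwell: 13 + 26 − 27 = 12
  between Orwell and Grove: 26 + 21 − 39 = 8
Cheapest insertion is between Orwell and Grove, adding 8.
New total = 92 + 8 = 100.

Minimum extra distance: 8 m, inserting Juniper between Orwell and Grove.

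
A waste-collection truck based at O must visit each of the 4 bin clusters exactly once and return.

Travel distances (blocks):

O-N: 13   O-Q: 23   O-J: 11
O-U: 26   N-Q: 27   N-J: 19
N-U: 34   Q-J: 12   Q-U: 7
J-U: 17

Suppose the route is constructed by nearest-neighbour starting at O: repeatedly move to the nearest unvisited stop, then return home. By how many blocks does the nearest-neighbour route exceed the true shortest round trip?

From O: J=11, N=13, Q=23, U=26 → choose J (11).
From J: Q=12, U=17, N=19 → choose Q (12).
From Q: U=7, N=27 → choose U (7).
From U: N=34 → choose N (34).
NN route O → J → Q → U → N → O costs 77.
Optimal: O → N → Q → U → J → O costs 75 (by enumerating all 12 distinct tours).
Excess = 77 − 75 = 2.

Excess over optimum: 2 blocks.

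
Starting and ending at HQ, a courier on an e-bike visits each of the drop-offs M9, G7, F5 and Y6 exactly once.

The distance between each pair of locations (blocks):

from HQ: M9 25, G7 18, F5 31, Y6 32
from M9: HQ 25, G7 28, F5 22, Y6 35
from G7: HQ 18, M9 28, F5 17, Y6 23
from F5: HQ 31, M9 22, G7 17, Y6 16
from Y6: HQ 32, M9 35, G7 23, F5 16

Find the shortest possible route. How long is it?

Shortest round trip = 104 blocks.

HQ - M9 - G7 - F5 - Y6 - HQ: 25+28+17+16+32 = 118
HQ - M9 - G7 - Y6 - F5 - HQ: 25+28+23+16+31 = 123
HQ - M9 - F5 - G7 - Y6 - HQ: 25+22+17+23+32 = 119
HQ - M9 - F5 - Y6 - G7 - HQ: 25+22+16+23+18 = 104
HQ - M9 - Y6 - G7 - F5 - HQ: 25+35+23+17+31 = 131
HQ - M9 - Y6 - F5 - G7 - HQ: 25+35+16+17+18 = 111
HQ - G7 - M9 - F5 - Y6 - HQ: 18+28+22+16+32 = 116
HQ - G7 - M9 - Y6 - F5 - HQ: 18+28+35+16+31 = 128
HQ - G7 - F5 - M9 - Y6 - HQ: 18+17+22+35+32 = 124
HQ - G7 - Y6 - M9 - F5 - HQ: 18+23+35+22+31 = 129
HQ - F5 - M9 - G7 - Y6 - HQ: 31+22+28+23+32 = 136
HQ - F5 - G7 - M9 - Y6 - HQ: 31+17+28+35+32 = 143
The minimum is 104.
One optimal route: HQ → M9 → F5 → Y6 → G7 → HQ (or its reverse).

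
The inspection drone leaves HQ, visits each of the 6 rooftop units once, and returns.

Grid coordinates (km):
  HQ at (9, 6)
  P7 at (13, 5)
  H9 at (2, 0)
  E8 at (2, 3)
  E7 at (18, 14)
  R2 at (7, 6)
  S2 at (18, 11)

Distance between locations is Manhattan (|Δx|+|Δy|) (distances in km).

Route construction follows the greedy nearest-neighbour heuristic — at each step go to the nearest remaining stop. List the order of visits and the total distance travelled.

Total distance 66 km via the nearest-neighbour route HQ → R2 → P7 → S2 → E7 → E8 → H9 → HQ.

At HQ the remaining stops are R2 2, P7 5, E8 10, H9 13, S2 14, E7 17; go to R2.
At R2 the remaining stops are P7 7, E8 8, H9 11, S2 16, E7 19; go to P7.
At P7 the remaining stops are S2 11, E8 13, E7 14, H9 16; go to S2.
At S2 the remaining stops are E7 3, E8 24, H9 27; go to E7.
At E7 the remaining stops are E8 27, H9 30; go to E8.
At E8 the remaining stops are H9 3; go to H9.
Return H9→HQ: 13.
Total = 2 + 7 + 11 + 3 + 27 + 3 + 13 = 66.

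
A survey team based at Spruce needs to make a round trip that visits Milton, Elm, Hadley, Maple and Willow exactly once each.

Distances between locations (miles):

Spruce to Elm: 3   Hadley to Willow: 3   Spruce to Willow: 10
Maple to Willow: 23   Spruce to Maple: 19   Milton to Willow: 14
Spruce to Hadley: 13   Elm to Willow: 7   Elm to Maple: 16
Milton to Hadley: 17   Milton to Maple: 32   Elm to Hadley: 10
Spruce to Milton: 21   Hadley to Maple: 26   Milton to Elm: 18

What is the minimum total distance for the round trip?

There are 60 distinct closed tours to check (reversals are equivalent).
Spruce→Milton→Elm→Hadley→Maple→Willow→Spruce: 21+18+10+26+23+10 = 108
Spruce→Milton→Elm→Hadley→Willow→Maple→Spruce: 21+18+10+3+23+19 = 94
Spruce→Milton→Elm→Maple→Hadley→Willow→Spruce: 21+18+16+26+3+10 = 94
Spruce→Milton→Elm→Maple→Willow→Hadley→Spruce: 21+18+16+23+3+13 = 94
Spruce→Milton→Elm→Willow→Hadley→Maple→Spruce: 21+18+7+3+26+19 = 94
Spruce→Milton→Elm→Willow→Maple→Hadley→Spruce: 21+18+7+23+26+13 = 108
Spruce→Milton→Hadley→Elm→Maple→Willow→Spruce: 21+17+10+16+23+10 = 97
Spruce→Milton→Hadley→Elm→Willow→Maple→Spruce: 21+17+10+7+23+19 = 97
Spruce→Milton→Hadley→Maple→Elm→Willow→Spruce: 21+17+26+16+7+10 = 97
Spruce→Milton→Hadley→Maple→Willow→Elm→Spruce: 21+17+26+23+7+3 = 97
Spruce→Milton→Hadley→Willow→Elm→Maple→Spruce: 21+17+3+7+16+19 = 83
Spruce→Milton→Hadley→Willow→Maple→Elm→Spruce: 21+17+3+23+16+3 = 83
Spruce→Milton→Maple→Elm→Hadley→Willow→Spruce: 21+32+16+10+3+10 = 92
Spruce→Milton→Maple→Elm→Willow→Hadley→Spruce: 21+32+16+7+3+13 = 92
… (46 more)
Spruce→Elm→Hadley→Willow→Milton→Maple→Spruce: 3+10+3+14+32+19 = 81  ← best
The minimum is 81.
One optimal route: Spruce → Elm → Hadley → Willow → Milton → Maple → Spruce (or its reverse).

Shortest round trip = 81 miles.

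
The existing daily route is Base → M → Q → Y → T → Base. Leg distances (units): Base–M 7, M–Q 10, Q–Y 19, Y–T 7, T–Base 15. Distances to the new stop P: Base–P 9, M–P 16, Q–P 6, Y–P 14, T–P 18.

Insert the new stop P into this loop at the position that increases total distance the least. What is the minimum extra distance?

Adding 1 by placing P on the Q–Y leg.

Insertion cost between consecutive stops i–j is d(i,P) + d(P,j) − d(i,j):
  between Base and M: 9 + 16 − 7 = 18
  between M and Q: 16 + 6 − 10 = 12
  between Q and Y: 6 + 14 − 19 = 1
  between Y and T: 14 + 18 − 7 = 25
  between T and Base: 18 + 9 − 15 = 12
Cheapest insertion is between Q and Y, adding 1.
New total = 58 + 1 = 59.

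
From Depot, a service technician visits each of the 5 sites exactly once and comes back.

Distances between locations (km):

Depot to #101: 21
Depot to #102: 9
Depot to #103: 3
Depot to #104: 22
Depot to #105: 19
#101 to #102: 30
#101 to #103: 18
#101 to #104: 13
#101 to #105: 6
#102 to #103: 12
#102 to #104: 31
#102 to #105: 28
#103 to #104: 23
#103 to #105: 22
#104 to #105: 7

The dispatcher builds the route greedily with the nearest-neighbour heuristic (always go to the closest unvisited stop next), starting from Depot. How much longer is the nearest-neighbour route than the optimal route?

10 km longer than the optimal tour.

Depot: #103=3, #102=9, #105=19, #101=21, #104=22 ⇒ #103
#103: #102=12, #101=18, #105=22, #104=23 ⇒ #102
#102: #105=28, #101=30, #104=31 ⇒ #105
#105: #101=6, #104=7 ⇒ #101
#101: #104=13 ⇒ #104
NN route Depot → #103 → #102 → #105 → #101 → #104 → Depot costs 84.
Optimal: Depot → #102 → #103 → #101 → #105 → #104 → Depot costs 74 (by enumerating all 60 distinct tours).
Excess = 84 − 74 = 10.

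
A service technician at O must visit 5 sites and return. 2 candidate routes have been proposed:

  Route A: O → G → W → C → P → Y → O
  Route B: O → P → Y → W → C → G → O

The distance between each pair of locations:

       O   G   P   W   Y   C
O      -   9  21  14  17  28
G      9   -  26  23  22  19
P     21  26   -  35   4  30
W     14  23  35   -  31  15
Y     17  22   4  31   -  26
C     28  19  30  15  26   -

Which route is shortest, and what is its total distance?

98 — Route A is the shortest.

Route A: 9 + 23 + 15 + 30 + 4 + 17 = 98
Route B: 21 + 4 + 31 + 15 + 19 + 9 = 99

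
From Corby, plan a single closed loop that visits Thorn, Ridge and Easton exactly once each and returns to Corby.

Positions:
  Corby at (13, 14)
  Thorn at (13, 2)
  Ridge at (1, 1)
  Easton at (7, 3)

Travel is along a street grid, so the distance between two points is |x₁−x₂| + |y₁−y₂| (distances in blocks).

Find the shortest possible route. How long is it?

Minimum total distance: 50 blocks.

Corby-Thorn-Ridge-Easton-Corby: 12+13+8+17 = 50
Corby-Thorn-Easton-Ridge-Corby: 12+7+8+25 = 52
Corby-Ridge-Thorn-Easton-Corby: 25+13+7+17 = 62
The minimum is 50.
One optimal route: Corby → Thorn → Ridge → Easton → Corby (or its reverse).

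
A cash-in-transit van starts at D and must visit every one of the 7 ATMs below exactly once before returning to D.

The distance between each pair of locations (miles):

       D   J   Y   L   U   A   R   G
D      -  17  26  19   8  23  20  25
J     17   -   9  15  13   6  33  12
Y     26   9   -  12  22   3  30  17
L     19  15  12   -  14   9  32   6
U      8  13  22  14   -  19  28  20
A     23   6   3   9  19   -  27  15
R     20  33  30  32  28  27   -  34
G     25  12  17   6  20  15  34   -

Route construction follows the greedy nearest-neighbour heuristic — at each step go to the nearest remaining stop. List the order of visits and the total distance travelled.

D → [U:8 / J:17 / L:19 / R:20 / A:23 / G:25 / Y:26] → U (8)
U → [J:13 / L:14 / A:19 / G:20 / Y:22 / R:28] → J (13)
J → [A:6 / Y:9 / G:12 / L:15 / R:33] → A (6)
A → [Y:3 / L:9 / G:15 / R:27] → Y (3)
Y → [L:12 / G:17 / R:30] → L (12)
L → [G:6 / R:32] → G (6)
G → [R:34] → R (34)
Return R→D: 20.
Total = 8 + 13 + 6 + 3 + 12 + 6 + 34 + 20 = 102.

102 miles along D → U → J → A → Y → L → G → R → D.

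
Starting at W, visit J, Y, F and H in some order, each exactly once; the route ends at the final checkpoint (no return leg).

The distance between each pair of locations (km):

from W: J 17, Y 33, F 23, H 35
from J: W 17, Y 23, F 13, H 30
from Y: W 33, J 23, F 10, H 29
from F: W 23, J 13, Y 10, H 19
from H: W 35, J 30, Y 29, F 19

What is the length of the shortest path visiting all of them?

There are 4! = 24 possible orderings.
W → J → Y → F → H: 17+23+10+19 = 69
W → J → Y → H → F: 17+23+29+19 = 88
W → J → F → Y → H: 17+13+10+29 = 69
W → J → F → H → Y: 17+13+19+29 = 78
W → J → H → Y → F: 17+30+29+10 = 86
W → J → H → F → Y: 17+30+19+10 = 76
W → Y → J → F → H: 33+23+13+19 = 88
W → Y → J → H → F: 33+23+30+19 = 105
W → Y → F → J → H: 33+10+13+30 = 86
W → Y → F → H → J: 33+10+19+30 = 92
W → Y → H → J → F: 33+29+30+13 = 105
W → Y → H → F → J: 33+29+19+13 = 94
W → F → J → Y → H: 23+13+23+29 = 88
W → F → J → H → Y: 23+13+30+29 = 95
… (10 more)
The minimum is 69.
One shortest path: W → J → Y → F → H.

Minimum one-way distance = 69 km.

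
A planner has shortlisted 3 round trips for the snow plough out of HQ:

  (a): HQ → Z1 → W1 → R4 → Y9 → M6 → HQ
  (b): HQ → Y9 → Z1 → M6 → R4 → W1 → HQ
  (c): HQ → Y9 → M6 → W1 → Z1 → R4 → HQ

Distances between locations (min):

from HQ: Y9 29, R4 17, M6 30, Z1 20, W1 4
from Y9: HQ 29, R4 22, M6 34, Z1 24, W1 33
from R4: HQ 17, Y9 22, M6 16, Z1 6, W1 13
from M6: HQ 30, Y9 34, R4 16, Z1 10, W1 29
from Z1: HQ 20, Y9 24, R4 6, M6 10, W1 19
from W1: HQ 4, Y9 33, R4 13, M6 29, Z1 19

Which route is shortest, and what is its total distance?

(a): 20 + 19 + 13 + 22 + 34 + 30 = 138
(b): 29 + 24 + 10 + 16 + 13 + 4 = 96
(c): 29 + 34 + 29 + 19 + 6 + 17 = 134

Shortest is (b), total 96 min.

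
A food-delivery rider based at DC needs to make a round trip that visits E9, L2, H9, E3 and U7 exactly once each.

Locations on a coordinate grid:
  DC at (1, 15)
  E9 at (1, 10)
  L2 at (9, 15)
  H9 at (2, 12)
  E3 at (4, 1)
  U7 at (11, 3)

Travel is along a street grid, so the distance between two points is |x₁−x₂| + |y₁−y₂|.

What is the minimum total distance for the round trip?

Minimum total distance: 50.

There are 60 distinct closed tours to check (reversals are equivalent).
DC - E9 - L2 - H9 - E3 - U7 - DC: 5+13+10+13+9+22 = 72
DC - E9 - L2 - H9 - U7 - E3 - DC: 5+13+10+18+9+17 = 72
DC - E9 - L2 - E3 - H9 - U7 - DC: 5+13+19+13+18+22 = 90
DC - E9 - L2 - E3 - U7 - H9 - DC: 5+13+19+9+18+4 = 68
DC - E9 - L2 - U7 - H9 - E3 - DC: 5+13+14+18+13+17 = 80
DC - E9 - L2 - U7 - E3 - H9 - DC: 5+13+14+9+13+4 = 58
DC - E9 - H9 - L2 - E3 - U7 - DC: 5+3+10+19+9+22 = 68
DC - E9 - H9 - L2 - U7 - E3 - DC: 5+3+10+14+9+17 = 58
DC - E9 - H9 - E3 - L2 - U7 - DC: 5+3+13+19+14+22 = 76
DC - E9 - H9 - E3 - U7 - L2 - DC: 5+3+13+9+14+8 = 52
DC - E9 - H9 - U7 - L2 - E3 - DC: 5+3+18+14+19+17 = 76
DC - E9 - H9 - U7 - E3 - L2 - DC: 5+3+18+9+19+8 = 62
DC - E9 - E3 - L2 - H9 - U7 - DC: 5+12+19+10+18+22 = 86
DC - E9 - E3 - L2 - U7 - H9 - DC: 5+12+19+14+18+4 = 72
… (46 more)
DC - L2 - U7 - E3 - E9 - H9 - DC: 8+14+9+12+3+4 = 50  ← best
The minimum is 50.
One optimal route: DC → L2 → U7 → E3 → E9 → H9 → DC (or its reverse).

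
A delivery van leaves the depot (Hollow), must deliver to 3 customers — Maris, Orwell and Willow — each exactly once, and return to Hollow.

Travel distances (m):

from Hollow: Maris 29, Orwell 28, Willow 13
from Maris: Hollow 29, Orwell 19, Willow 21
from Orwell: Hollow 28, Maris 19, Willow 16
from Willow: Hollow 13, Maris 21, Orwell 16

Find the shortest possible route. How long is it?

Hollow→Maris→Orwell→Willow→Hollow: 29+19+16+13 = 77
Hollow→Maris→Willow→Orwell→Hollow: 29+21+16+28 = 94
Hollow→Orwell→Maris→Willow→Hollow: 28+19+21+13 = 81
The minimum is 77.
One optimal route: Hollow → Maris → Orwell → Willow → Hollow (or its reverse).

Minimum total distance: 77 m.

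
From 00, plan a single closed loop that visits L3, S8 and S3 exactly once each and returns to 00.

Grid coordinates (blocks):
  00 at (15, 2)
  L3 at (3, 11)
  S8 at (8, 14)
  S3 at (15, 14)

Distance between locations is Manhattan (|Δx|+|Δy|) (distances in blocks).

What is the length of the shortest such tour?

Minimum total distance: 48 blocks.

There are 3 distinct closed tours to check (reversals are equivalent).
00-L3-S8-S3-00: 21+8+7+12 = 48
00-L3-S3-S8-00: 21+15+7+19 = 62
00-S8-L3-S3-00: 19+8+15+12 = 54
The minimum is 48.
One optimal route: 00 → L3 → S8 → S3 → 00 (or its reverse).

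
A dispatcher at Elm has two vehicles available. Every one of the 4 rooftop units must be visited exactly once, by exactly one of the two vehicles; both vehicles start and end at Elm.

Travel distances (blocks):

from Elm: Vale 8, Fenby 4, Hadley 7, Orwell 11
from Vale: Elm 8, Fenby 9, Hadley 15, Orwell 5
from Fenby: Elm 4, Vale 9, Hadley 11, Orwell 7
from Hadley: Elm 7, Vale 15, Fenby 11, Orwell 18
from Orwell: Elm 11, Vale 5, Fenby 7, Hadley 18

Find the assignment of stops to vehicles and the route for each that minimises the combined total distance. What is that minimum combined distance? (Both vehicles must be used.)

Minimum combined distance: 38 blocks.

Check every non-empty split of the stops between the two vehicles; for each half take its own optimal tour:
  {Vale} + {Fenby, Hadley, Orwell}: 16 + 36 = 52
  {Fenby} + {Vale, Hadley, Orwell}: 8 + 38 = 46
  {Vale, Fenby} + {Hadley, Orwell}: 21 + 36 = 57
  {Hadley} + {Vale, Fenby, Orwell}: 14 + 24 = 38
  {Vale, Hadley} + {Fenby, Orwell}: 30 + 22 = 52
  {Fenby, Hadley} + {Vale, Orwell}: 22 + 24 = 46
  … (7 splits in total)
Best: vehicle 1 Elm → Hadley → Elm = 14; vehicle 2 Elm → Vale → Orwell → Fenby → Elm = 24; combined 38.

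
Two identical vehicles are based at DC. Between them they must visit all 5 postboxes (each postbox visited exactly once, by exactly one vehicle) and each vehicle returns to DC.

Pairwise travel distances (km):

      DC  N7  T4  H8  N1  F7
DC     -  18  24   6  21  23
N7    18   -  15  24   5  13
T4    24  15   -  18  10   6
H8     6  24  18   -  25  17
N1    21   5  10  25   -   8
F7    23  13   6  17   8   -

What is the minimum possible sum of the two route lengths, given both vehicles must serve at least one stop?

There are 2^4 − 1 = 15 ways to divide the 5 stops into two non-empty groups. For each, the best each vehicle can do is its own shortest tour through its group:
  {N7} + {T4, H8, N1, F7}: 36 + 59 = 95
  {T4} + {N7, H8, N1, F7}: 48 + 54 = 102
  {N7, T4} + {H8, N1, F7}: 57 + 52 = 109
  {H8} + {N7, T4, N1, F7}: 12 + 61 = 73
  {N7, H8} + {T4, N1, F7}: 48 + 59 = 107
  {T4, H8} + {N7, N1, F7}: 48 + 54 = 102
  … (15 splits in total)
Best: vehicle 1 DC → H8 → DC = 12; vehicle 2 DC → N7 → N1 → F7 → T4 → DC = 61; combined 73.

73 km — the smallest possible combined total.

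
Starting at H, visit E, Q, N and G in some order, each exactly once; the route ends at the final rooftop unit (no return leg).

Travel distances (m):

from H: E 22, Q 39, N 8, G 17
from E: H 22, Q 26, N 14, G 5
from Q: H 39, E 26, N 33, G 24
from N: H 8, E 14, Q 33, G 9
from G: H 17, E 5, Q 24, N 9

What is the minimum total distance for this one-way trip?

Shortest open route: 48 m.

There are 4! = 24 possible orderings.
H - E - Q - N - G: 22+26+33+9 = 90
H - E - Q - G - N: 22+26+24+9 = 81
H - E - N - Q - G: 22+14+33+24 = 93
H - E - N - G - Q: 22+14+9+24 = 69
H - E - G - Q - N: 22+5+24+33 = 84
H - E - G - N - Q: 22+5+9+33 = 69
H - Q - E - N - G: 39+26+14+9 = 88
H - Q - E - G - N: 39+26+5+9 = 79
H - Q - N - E - G: 39+33+14+5 = 91
H - Q - N - G - E: 39+33+9+5 = 86
H - Q - G - E - N: 39+24+5+14 = 82
H - Q - G - N - E: 39+24+9+14 = 86
H - N - E - Q - G: 8+14+26+24 = 72
H - N - E - G - Q: 8+14+5+24 = 51
… (10 more)
H - N - G - E - Q: 8+9+5+26 = 48  ← best
The minimum is 48.
One shortest path: H → N → G → E → Q.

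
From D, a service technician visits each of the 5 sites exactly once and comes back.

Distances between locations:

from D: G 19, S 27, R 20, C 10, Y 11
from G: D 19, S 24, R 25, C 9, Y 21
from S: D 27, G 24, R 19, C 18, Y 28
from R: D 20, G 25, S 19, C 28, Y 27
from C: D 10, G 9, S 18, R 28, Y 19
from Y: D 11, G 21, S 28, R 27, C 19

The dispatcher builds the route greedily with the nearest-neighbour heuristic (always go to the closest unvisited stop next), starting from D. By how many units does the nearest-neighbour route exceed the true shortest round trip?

15 longer than the optimal tour.

D: C=10, Y=11, G=19, R=20, S=27 ⇒ C
C: G=9, S=18, Y=19, R=28 ⇒ G
G: Y=21, S=24, R=25 ⇒ Y
Y: R=27, S=28 ⇒ R
R: S=19 ⇒ S
NN route D → C → G → Y → R → S → D costs 113.
Optimal: D → R → S → C → G → Y → D costs 98 (by enumerating all 60 distinct tours).
Excess = 113 − 98 = 15.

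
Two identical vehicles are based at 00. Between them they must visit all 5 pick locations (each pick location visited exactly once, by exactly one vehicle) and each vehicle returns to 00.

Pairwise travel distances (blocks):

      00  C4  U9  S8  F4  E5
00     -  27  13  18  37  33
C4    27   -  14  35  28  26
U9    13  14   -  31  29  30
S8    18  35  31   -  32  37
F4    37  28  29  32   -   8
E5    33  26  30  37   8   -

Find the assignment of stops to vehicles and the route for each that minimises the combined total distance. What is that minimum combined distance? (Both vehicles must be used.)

Check every non-empty split of the stops between the two vehicles; for each half take its own optimal tour:
  {C4} + {U9, S8, F4, E5}: 54 + 101 = 155
  {U9} + {C4, S8, F4, E5}: 26 + 111 = 137
  {C4, U9} + {S8, F4, E5}: 54 + 91 = 145
  {S8} + {C4, U9, F4, E5}: 36 + 96 = 132
  {C4, S8} + {U9, F4, E5}: 80 + 83 = 163
  {U9, S8} + {C4, F4, E5}: 62 + 96 = 158
  … (15 splits in total)
Best: vehicle 1 00 → S8 → 00 = 36; vehicle 2 00 → U9 → C4 → F4 → E5 → 00 = 96; combined 132.

132 blocks — the smallest possible combined total.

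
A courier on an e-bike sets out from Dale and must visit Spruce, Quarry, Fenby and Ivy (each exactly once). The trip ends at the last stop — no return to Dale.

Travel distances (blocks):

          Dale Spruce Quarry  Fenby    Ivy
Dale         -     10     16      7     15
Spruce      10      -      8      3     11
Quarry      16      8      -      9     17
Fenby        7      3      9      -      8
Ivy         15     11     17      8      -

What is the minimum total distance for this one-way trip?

Minimum one-way distance = 34 blocks.

There are 4! = 24 possible orderings.
Dale→Spruce→Quarry→Fenby→Ivy: 10+8+9+8 = 35
Dale→Spruce→Quarry→Ivy→Fenby: 10+8+17+8 = 43
Dale→Spruce→Fenby→Quarry→Ivy: 10+3+9+17 = 39
Dale→Spruce→Fenby→Ivy→Quarry: 10+3+8+17 = 38
Dale→Spruce→Ivy→Quarry→Fenby: 10+11+17+9 = 47
Dale→Spruce→Ivy→Fenby→Quarry: 10+11+8+9 = 38
Dale→Quarry→Spruce→Fenby→Ivy: 16+8+3+8 = 35
Dale→Quarry→Spruce→Ivy→Fenby: 16+8+11+8 = 43
Dale→Quarry→Fenby→Spruce→Ivy: 16+9+3+11 = 39
Dale→Quarry→Fenby→Ivy→Spruce: 16+9+8+11 = 44
Dale→Quarry→Ivy→Spruce→Fenby: 16+17+11+3 = 47
Dale→Quarry→Ivy→Fenby→Spruce: 16+17+8+3 = 44
Dale→Fenby→Spruce→Quarry→Ivy: 7+3+8+17 = 35
Dale→Fenby→Spruce→Ivy→Quarry: 7+3+11+17 = 38
… (10 more)
Dale→Fenby→Ivy→Spruce→Quarry: 7+8+11+8 = 34  ← best
The minimum is 34.
One shortest path: Dale → Fenby → Ivy → Spruce → Quarry.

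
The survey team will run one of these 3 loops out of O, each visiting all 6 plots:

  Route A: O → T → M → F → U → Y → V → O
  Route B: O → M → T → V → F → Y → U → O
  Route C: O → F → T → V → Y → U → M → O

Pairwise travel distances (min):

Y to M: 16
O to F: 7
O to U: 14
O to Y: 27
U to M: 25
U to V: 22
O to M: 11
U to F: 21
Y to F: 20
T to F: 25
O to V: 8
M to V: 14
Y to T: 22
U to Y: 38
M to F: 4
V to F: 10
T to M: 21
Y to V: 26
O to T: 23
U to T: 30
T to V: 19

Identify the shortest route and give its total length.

133 min — Route B is the shortest.

Route A: 23 + 21 + 4 + 21 + 38 + 26 + 8 = 141
Route B: 11 + 21 + 19 + 10 + 20 + 38 + 14 = 133
Route C: 7 + 25 + 19 + 26 + 38 + 25 + 11 = 151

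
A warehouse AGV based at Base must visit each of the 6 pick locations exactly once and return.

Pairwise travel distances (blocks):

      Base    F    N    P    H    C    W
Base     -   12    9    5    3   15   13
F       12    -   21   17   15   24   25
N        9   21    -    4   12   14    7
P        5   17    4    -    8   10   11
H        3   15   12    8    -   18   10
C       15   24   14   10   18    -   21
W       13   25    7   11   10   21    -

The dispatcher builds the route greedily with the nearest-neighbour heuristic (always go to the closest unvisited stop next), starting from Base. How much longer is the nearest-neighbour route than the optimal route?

9 blocks longer than the optimal tour.

Base: H=3, P=5, N=9, F=12, W=13, C=15 ⇒ H
H: P=8, W=10, N=12, F=15, C=18 ⇒ P
P: N=4, C=10, W=11, F=17 ⇒ N
N: W=7, C=14, F=21 ⇒ W
W: C=21, F=25 ⇒ C
C: F=24 ⇒ F
NN route Base → H → P → N → W → C → F → Base costs 79.
Optimal: Base → F → C → P → N → W → H → Base costs 70 (by enumerating all 360 distinct tours).
Excess = 79 − 70 = 9.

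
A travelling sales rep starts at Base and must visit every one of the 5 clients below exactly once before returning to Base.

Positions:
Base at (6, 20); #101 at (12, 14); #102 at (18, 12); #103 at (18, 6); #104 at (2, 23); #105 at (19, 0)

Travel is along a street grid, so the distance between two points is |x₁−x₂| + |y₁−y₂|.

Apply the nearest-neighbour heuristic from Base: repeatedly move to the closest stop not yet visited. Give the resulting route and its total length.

At Base the remaining stops are #104 7, #101 12, #102 20, #103 26, #105 33; go to #104.
At #104 the remaining stops are #101 19, #102 27, #103 33, #105 40; go to #101.
At #101 the remaining stops are #102 8, #103 14, #105 21; go to #102.
At #102 the remaining stops are #103 6, #105 13; go to #103.
At #103 the remaining stops are #105 7; go to #105.
Return #105→Base: 33.
Total = 7 + 19 + 8 + 6 + 7 + 33 = 80.

80 along Base → #104 → #101 → #102 → #103 → #105 → Base.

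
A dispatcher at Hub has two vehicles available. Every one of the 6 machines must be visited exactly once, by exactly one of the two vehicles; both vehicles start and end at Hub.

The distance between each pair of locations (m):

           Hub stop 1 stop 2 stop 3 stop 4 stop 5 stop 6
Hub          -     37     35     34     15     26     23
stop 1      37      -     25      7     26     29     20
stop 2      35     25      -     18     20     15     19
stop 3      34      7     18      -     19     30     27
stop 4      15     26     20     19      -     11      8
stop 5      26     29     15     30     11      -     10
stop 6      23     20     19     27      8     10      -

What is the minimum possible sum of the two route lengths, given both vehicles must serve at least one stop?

139 m — the smallest possible combined total.

Try each way of splitting the stops between the two vehicles (each non-empty) and, for each split, find the best tour for each vehicle:
  {stop 1} + {stop 2, stop 3, stop 4, stop 5, stop 6}: 74 + 100 = 174
  {stop 2} + {stop 1, stop 3, stop 4, stop 5, stop 6}: 70 + 97 = 167
  {stop 1, stop 2} + {stop 3, stop 4, stop 5, stop 6}: 97 + 97 = 194
  {stop 3} + {stop 1, stop 2, stop 4, stop 5, stop 6}: 68 + 109 = 177
  {stop 1, stop 3} + {stop 2, stop 4, stop 5, stop 6}: 78 + 83 = 161
  {stop 2, stop 3} + {stop 1, stop 4, stop 5, stop 6}: 87 + 93 = 180
  … (31 splits in total)
  {stop 4} + {stop 1, stop 2, stop 3, stop 5, stop 6}: 30 + 109 = 139  ← best
Best: vehicle 1 Hub → stop 4 → Hub = 30; vehicle 2 Hub → stop 5 → stop 2 → stop 3 → stop 1 → stop 6 → Hub = 109; combined 139.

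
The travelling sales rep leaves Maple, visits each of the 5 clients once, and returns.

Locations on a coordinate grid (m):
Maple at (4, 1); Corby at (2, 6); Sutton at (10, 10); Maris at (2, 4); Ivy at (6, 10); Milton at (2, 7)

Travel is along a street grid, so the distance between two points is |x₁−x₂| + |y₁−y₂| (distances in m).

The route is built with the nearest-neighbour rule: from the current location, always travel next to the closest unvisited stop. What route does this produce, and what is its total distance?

Nearest-neighbour total = 34 m; route Maple → Maris → Corby → Milton → Ivy → Sutton → Maple.

From Maple: distances to unvisited — Maris=5, Corby=7, Milton=8, Ivy=11, Sutton=15. Nearest is Maris (5).
From Maris: distances to unvisited — Corby=2, Milton=3, Ivy=10, Sutton=14. Nearest is Corby (2).
From Corby: distances to unvisited — Milton=1, Ivy=8, Sutton=12. Nearest is Milton (1).
From Milton: distances to unvisited — Ivy=7, Sutton=11. Nearest is Ivy (7).
From Ivy: distances to unvisited — Sutton=4. Nearest is Sutton (4).
Return Sutton→Maple: 15.
Total = 5 + 2 + 1 + 7 + 4 + 15 = 34.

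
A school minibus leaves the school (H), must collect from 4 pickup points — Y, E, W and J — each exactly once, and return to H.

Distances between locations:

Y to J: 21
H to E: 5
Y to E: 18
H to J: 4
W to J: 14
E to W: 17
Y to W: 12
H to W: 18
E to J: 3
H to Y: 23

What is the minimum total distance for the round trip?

H→Y→E→W→J→H: 23+18+17+14+4 = 76
H→Y→E→J→W→H: 23+18+3+14+18 = 76
H→Y→W→E→J→H: 23+12+17+3+4 = 59
H→Y→W→J→E→H: 23+12+14+3+5 = 57
H→Y→J→E→W→H: 23+21+3+17+18 = 82
H→Y→J→W→E→H: 23+21+14+17+5 = 80
H→E→Y→W→J→H: 5+18+12+14+4 = 53
H→E→Y→J→W→H: 5+18+21+14+18 = 76
H→E→W→Y→J→H: 5+17+12+21+4 = 59
H→E→J→Y→W→H: 5+3+21+12+18 = 59
H→W→Y→E→J→H: 18+12+18+3+4 = 55
H→W→E→Y→J→H: 18+17+18+21+4 = 78
The minimum is 53.
One optimal route: H → E → Y → W → J → H (or its reverse).

Minimum total distance: 53.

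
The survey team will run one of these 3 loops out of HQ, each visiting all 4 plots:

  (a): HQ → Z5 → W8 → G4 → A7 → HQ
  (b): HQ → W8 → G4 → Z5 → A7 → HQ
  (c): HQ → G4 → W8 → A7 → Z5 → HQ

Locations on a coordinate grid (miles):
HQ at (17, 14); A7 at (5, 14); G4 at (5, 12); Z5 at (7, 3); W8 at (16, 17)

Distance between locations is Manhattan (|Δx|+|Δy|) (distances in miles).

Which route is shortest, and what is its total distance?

(a): 21 + 23 + 16 + 2 + 12 = 74
(b): 4 + 16 + 11 + 13 + 12 = 56
(c): 14 + 16 + 14 + 13 + 21 = 78

56 miles — (b) is the shortest.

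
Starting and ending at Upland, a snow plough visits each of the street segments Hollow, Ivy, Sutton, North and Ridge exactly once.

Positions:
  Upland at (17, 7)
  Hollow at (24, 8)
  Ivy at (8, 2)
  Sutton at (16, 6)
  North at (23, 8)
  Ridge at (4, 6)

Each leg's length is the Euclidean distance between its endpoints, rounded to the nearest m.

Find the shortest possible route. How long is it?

Shortest round trip = 43 m.

There are 60 distinct closed tours to check (reversals are equivalent).
Upland-Hollow-Ivy-Sutton-North-Ridge-Upland: 7+17+9+7+19+13 = 72
Upland-Hollow-Ivy-Sutton-Ridge-North-Upland: 7+17+9+12+19+6 = 70
Upland-Hollow-Ivy-North-Sutton-Ridge-Upland: 7+17+16+7+12+13 = 72
Upland-Hollow-Ivy-North-Ridge-Sutton-Upland: 7+17+16+19+12+1 = 72
Upland-Hollow-Ivy-Ridge-Sutton-North-Upland: 7+17+6+12+7+6 = 55
Upland-Hollow-Ivy-Ridge-North-Sutton-Upland: 7+17+6+19+7+1 = 57
Upland-Hollow-Sutton-Ivy-North-Ridge-Upland: 7+8+9+16+19+13 = 72
Upland-Hollow-Sutton-Ivy-Ridge-North-Upland: 7+8+9+6+19+6 = 55
Upland-Hollow-Sutton-North-Ivy-Ridge-Upland: 7+8+7+16+6+13 = 57
Upland-Hollow-Sutton-North-Ridge-Ivy-Upland: 7+8+7+19+6+10 = 57
Upland-Hollow-Sutton-Ridge-Ivy-North-Upland: 7+8+12+6+16+6 = 55
Upland-Hollow-Sutton-Ridge-North-Ivy-Upland: 7+8+12+19+16+10 = 72
Upland-Hollow-North-Ivy-Sutton-Ridge-Upland: 7+1+16+9+12+13 = 58
Upland-Hollow-North-Ivy-Ridge-Sutton-Upland: 7+1+16+6+12+1 = 43
… (46 more)
The minimum is 43.
One optimal route: Upland → Hollow → North → Ivy → Ridge → Sutton → Upland (or its reverse).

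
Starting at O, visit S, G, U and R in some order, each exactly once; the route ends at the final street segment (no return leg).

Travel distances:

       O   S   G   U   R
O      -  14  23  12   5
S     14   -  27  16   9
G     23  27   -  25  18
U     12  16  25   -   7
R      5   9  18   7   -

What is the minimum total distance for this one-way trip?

There are 4! = 24 possible orderings.
O - S - G - U - R: 14+27+25+7 = 73
O - S - G - R - U: 14+27+18+7 = 66
O - S - U - G - R: 14+16+25+18 = 73
O - S - U - R - G: 14+16+7+18 = 55
O - S - R - G - U: 14+9+18+25 = 66
O - S - R - U - G: 14+9+7+25 = 55
O - G - S - U - R: 23+27+16+7 = 73
O - G - S - R - U: 23+27+9+7 = 66
O - G - U - S - R: 23+25+16+9 = 73
O - G - U - R - S: 23+25+7+9 = 64
O - G - R - S - U: 23+18+9+16 = 66
O - G - R - U - S: 23+18+7+16 = 64
O - U - S - G - R: 12+16+27+18 = 73
O - U - S - R - G: 12+16+9+18 = 55
… (10 more)
The minimum is 55.
One shortest path: O → S → U → R → G.

Minimum one-way distance = 55.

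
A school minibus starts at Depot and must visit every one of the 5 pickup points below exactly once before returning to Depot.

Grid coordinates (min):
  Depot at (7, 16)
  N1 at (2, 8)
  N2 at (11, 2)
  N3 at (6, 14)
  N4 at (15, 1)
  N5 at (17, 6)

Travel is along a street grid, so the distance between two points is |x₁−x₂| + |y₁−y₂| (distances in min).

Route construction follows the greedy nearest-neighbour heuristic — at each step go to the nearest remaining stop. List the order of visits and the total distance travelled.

At Depot the remaining stops are N3 3, N1 13, N2 18, N5 20, N4 23; go to N3.
At N3 the remaining stops are N1 10, N2 17, N5 19, N4 22; go to N1.
At N1 the remaining stops are N2 15, N5 17, N4 20; go to N2.
At N2 the remaining stops are N4 5, N5 10; go to N4.
At N4 the remaining stops are N5 7; go to N5.
Return N5→Depot: 20.
Total = 3 + 10 + 15 + 5 + 7 + 20 = 60.

Total distance 60 min via the nearest-neighbour route Depot → N3 → N1 → N2 → N4 → N5 → Depot.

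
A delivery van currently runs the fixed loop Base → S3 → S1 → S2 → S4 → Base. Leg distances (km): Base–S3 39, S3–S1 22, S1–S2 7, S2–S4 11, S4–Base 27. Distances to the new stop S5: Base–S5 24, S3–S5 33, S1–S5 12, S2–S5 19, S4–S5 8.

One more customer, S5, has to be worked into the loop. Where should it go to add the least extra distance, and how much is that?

Adding 5 km by placing S5 on the S4–Base leg.

Insertion cost between consecutive stops i–j is d(i,S5) + d(S5,j) − d(i,j):
  between Base and S3: 24 + 33 − 39 = 18
  between S3 and S1: 33 + 12 − 22 = 23
  between S1 and S2: 12 + 19 − 7 = 24
  between S2 and S4: 19 + 8 − 11 = 16
  between S4 and Base: 8 + 24 − 27 = 5
Cheapest insertion is between S4 and Base, adding 5.
New total = 106 + 5 = 111.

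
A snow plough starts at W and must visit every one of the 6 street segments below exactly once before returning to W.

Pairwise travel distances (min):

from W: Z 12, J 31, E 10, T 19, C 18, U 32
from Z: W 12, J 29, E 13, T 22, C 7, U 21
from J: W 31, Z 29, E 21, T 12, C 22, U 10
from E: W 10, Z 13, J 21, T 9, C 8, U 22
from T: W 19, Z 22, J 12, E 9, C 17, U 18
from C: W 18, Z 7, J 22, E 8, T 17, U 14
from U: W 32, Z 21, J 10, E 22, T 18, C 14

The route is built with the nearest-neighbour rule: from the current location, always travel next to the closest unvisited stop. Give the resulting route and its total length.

At W the remaining stops are E 10, Z 12, C 18, T 19, J 31, U 32; go to E.
At E the remaining stops are C 8, T 9, Z 13, J 21, U 22; go to C.
At C the remaining stops are Z 7, U 14, T 17, J 22; go to Z.
At Z the remaining stops are U 21, T 22, J 29; go to U.
At U the remaining stops are J 10, T 18; go to J.
At J the remaining stops are T 12; go to T.
Return T→W: 19.
Total = 10 + 8 + 7 + 21 + 10 + 12 + 19 = 87.

87 min along W → E → C → Z → U → J → T → W.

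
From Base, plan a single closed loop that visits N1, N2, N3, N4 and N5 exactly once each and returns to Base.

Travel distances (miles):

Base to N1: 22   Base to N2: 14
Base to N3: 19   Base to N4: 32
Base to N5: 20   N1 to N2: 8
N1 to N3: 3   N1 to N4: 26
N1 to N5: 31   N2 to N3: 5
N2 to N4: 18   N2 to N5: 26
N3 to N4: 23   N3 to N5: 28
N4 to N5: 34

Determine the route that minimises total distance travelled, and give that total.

There are 60 distinct closed tours to check (reversals are equivalent).
Base → N1 → N2 → N3 → N4 → N5 → Base: 22+8+5+23+34+20 = 112
Base → N1 → N2 → N3 → N5 → N4 → Base: 22+8+5+28+34+32 = 129
Base → N1 → N2 → N4 → N3 → N5 → Base: 22+8+18+23+28+20 = 119
Base → N1 → N2 → N4 → N5 → N3 → Base: 22+8+18+34+28+19 = 129
Base → N1 → N2 → N5 → N3 → N4 → Base: 22+8+26+28+23+32 = 139
Base → N1 → N2 → N5 → N4 → N3 → Base: 22+8+26+34+23+19 = 132
Base → N1 → N3 → N2 → N4 → N5 → Base: 22+3+5+18+34+20 = 102
Base → N1 → N3 → N2 → N5 → N4 → Base: 22+3+5+26+34+32 = 122
Base → N1 → N3 → N4 → N2 → N5 → Base: 22+3+23+18+26+20 = 112
Base → N1 → N3 → N4 → N5 → N2 → Base: 22+3+23+34+26+14 = 122
Base → N1 → N3 → N5 → N2 → N4 → Base: 22+3+28+26+18+32 = 129
Base → N1 → N3 → N5 → N4 → N2 → Base: 22+3+28+34+18+14 = 119
Base → N1 → N4 → N2 → N3 → N5 → Base: 22+26+18+5+28+20 = 119
Base → N1 → N4 → N2 → N5 → N3 → Base: 22+26+18+26+28+19 = 139
… (46 more)
The minimum is 102.
One optimal route: Base → N1 → N3 → N2 → N4 → N5 → Base (or its reverse).

Minimum total distance: 102 miles.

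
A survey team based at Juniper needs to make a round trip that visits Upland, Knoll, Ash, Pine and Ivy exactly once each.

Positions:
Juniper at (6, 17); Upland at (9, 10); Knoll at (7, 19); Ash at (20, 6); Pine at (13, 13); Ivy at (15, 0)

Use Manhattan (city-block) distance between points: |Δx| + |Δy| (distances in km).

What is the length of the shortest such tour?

Juniper→Upland→Knoll→Ash→Pine→Ivy→Juniper: 10+11+26+14+15+26 = 102
Juniper→Upland→Knoll→Ash→Ivy→Pine→Juniper: 10+11+26+11+15+11 = 84
Juniper→Upland→Knoll→Pine→Ash→Ivy→Juniper: 10+11+12+14+11+26 = 84
Juniper→Upland→Knoll→Pine→Ivy→Ash→Juniper: 10+11+12+15+11+25 = 84
Juniper→Upland→Knoll→Ivy→Ash→Pine→Juniper: 10+11+27+11+14+11 = 84
Juniper→Upland→Knoll→Ivy→Pine→Ash→Juniper: 10+11+27+15+14+25 = 102
Juniper→Upland→Ash→Knoll→Pine→Ivy→Juniper: 10+15+26+12+15+26 = 104
Juniper→Upland→Ash→Knoll→Ivy→Pine→Juniper: 10+15+26+27+15+11 = 104
Juniper→Upland→Ash→Pine→Knoll→Ivy→Juniper: 10+15+14+12+27+26 = 104
Juniper→Upland→Ash→Pine→Ivy→Knoll→Juniper: 10+15+14+15+27+3 = 84
Juniper→Upland→Ash→Ivy→Knoll→Pine→Juniper: 10+15+11+27+12+11 = 86
Juniper→Upland→Ash→Ivy→Pine→Knoll→Juniper: 10+15+11+15+12+3 = 66
Juniper→Upland→Pine→Knoll→Ash→Ivy→Juniper: 10+7+12+26+11+26 = 92
Juniper→Upland→Pine→Knoll→Ivy→Ash→Juniper: 10+7+12+27+11+25 = 92
… (46 more)
The minimum is 66.
One optimal route: Juniper → Upland → Ash → Ivy → Pine → Knoll → Juniper (or its reverse).

Shortest round trip = 66 km.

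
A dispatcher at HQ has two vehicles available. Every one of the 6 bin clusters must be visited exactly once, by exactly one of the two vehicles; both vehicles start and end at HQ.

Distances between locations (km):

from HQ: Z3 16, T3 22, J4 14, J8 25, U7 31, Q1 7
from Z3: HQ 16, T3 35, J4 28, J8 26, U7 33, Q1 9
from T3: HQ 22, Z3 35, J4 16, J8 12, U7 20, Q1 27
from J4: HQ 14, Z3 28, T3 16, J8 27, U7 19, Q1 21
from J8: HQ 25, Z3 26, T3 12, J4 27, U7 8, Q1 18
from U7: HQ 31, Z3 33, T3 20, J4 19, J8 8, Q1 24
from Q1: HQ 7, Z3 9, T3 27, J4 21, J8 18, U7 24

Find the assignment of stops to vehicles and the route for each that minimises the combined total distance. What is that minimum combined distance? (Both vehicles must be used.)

Minimum combined distance: 107 km.

Try each way of splitting the stops between the two vehicles (each non-empty) and, for each split, find the best tour for each vehicle:
  {Z3} + {T3, J4, J8, U7, Q1}: 32 + 81 = 113
  {T3} + {Z3, J4, J8, U7, Q1}: 44 + 83 = 127
  {Z3, T3} + {J4, J8, U7, Q1}: 73 + 66 = 139
  {J4} + {Z3, T3, J8, U7, Q1}: 28 + 91 = 119
  {Z3, J4} + {T3, J8, U7, Q1}: 58 + 73 = 131
  {T3, J4} + {Z3, J8, U7, Q1}: 52 + 81 = 133
  … (31 splits in total)
  {T3, J4, J8, U7} + {Z3, Q1}: 75 + 32 = 107  ← best
Best: vehicle 1 HQ → T3 → J8 → U7 → J4 → HQ = 75; vehicle 2 HQ → Z3 → Q1 → HQ = 32; combined 107.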